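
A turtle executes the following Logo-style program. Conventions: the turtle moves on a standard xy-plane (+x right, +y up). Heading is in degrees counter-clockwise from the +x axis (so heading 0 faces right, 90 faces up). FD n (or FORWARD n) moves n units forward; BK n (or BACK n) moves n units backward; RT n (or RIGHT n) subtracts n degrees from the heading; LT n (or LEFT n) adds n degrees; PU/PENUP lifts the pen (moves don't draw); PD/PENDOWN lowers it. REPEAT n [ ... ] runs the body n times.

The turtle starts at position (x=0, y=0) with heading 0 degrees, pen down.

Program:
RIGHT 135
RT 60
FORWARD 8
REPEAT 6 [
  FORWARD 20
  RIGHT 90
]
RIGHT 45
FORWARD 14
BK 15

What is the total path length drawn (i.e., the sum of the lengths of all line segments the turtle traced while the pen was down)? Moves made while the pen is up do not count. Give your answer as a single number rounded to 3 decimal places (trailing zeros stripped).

Answer: 157

Derivation:
Executing turtle program step by step:
Start: pos=(0,0), heading=0, pen down
RT 135: heading 0 -> 225
RT 60: heading 225 -> 165
FD 8: (0,0) -> (-7.727,2.071) [heading=165, draw]
REPEAT 6 [
  -- iteration 1/6 --
  FD 20: (-7.727,2.071) -> (-27.046,7.247) [heading=165, draw]
  RT 90: heading 165 -> 75
  -- iteration 2/6 --
  FD 20: (-27.046,7.247) -> (-21.87,26.565) [heading=75, draw]
  RT 90: heading 75 -> 345
  -- iteration 3/6 --
  FD 20: (-21.87,26.565) -> (-2.551,21.389) [heading=345, draw]
  RT 90: heading 345 -> 255
  -- iteration 4/6 --
  FD 20: (-2.551,21.389) -> (-7.727,2.071) [heading=255, draw]
  RT 90: heading 255 -> 165
  -- iteration 5/6 --
  FD 20: (-7.727,2.071) -> (-27.046,7.247) [heading=165, draw]
  RT 90: heading 165 -> 75
  -- iteration 6/6 --
  FD 20: (-27.046,7.247) -> (-21.87,26.565) [heading=75, draw]
  RT 90: heading 75 -> 345
]
RT 45: heading 345 -> 300
FD 14: (-21.87,26.565) -> (-14.87,14.441) [heading=300, draw]
BK 15: (-14.87,14.441) -> (-22.37,27.431) [heading=300, draw]
Final: pos=(-22.37,27.431), heading=300, 9 segment(s) drawn

Segment lengths:
  seg 1: (0,0) -> (-7.727,2.071), length = 8
  seg 2: (-7.727,2.071) -> (-27.046,7.247), length = 20
  seg 3: (-27.046,7.247) -> (-21.87,26.565), length = 20
  seg 4: (-21.87,26.565) -> (-2.551,21.389), length = 20
  seg 5: (-2.551,21.389) -> (-7.727,2.071), length = 20
  seg 6: (-7.727,2.071) -> (-27.046,7.247), length = 20
  seg 7: (-27.046,7.247) -> (-21.87,26.565), length = 20
  seg 8: (-21.87,26.565) -> (-14.87,14.441), length = 14
  seg 9: (-14.87,14.441) -> (-22.37,27.431), length = 15
Total = 157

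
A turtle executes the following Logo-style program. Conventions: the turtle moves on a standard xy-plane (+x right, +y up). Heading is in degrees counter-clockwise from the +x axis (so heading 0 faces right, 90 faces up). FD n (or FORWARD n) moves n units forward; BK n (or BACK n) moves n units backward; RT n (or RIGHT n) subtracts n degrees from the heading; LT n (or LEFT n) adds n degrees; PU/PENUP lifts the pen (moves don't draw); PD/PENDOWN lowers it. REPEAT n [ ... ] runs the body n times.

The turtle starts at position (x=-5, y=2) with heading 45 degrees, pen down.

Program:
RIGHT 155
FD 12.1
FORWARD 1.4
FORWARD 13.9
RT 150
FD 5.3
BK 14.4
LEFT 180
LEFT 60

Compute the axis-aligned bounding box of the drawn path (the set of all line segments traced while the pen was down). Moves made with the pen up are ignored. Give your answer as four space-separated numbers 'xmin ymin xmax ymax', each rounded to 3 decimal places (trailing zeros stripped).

Answer: -15.292 -32.709 -5 2

Derivation:
Executing turtle program step by step:
Start: pos=(-5,2), heading=45, pen down
RT 155: heading 45 -> 250
FD 12.1: (-5,2) -> (-9.138,-9.37) [heading=250, draw]
FD 1.4: (-9.138,-9.37) -> (-9.617,-10.686) [heading=250, draw]
FD 13.9: (-9.617,-10.686) -> (-14.371,-23.748) [heading=250, draw]
RT 150: heading 250 -> 100
FD 5.3: (-14.371,-23.748) -> (-15.292,-18.528) [heading=100, draw]
BK 14.4: (-15.292,-18.528) -> (-12.791,-32.709) [heading=100, draw]
LT 180: heading 100 -> 280
LT 60: heading 280 -> 340
Final: pos=(-12.791,-32.709), heading=340, 5 segment(s) drawn

Segment endpoints: x in {-15.292, -14.371, -12.791, -9.617, -9.138, -5}, y in {-32.709, -23.748, -18.528, -10.686, -9.37, 2}
xmin=-15.292, ymin=-32.709, xmax=-5, ymax=2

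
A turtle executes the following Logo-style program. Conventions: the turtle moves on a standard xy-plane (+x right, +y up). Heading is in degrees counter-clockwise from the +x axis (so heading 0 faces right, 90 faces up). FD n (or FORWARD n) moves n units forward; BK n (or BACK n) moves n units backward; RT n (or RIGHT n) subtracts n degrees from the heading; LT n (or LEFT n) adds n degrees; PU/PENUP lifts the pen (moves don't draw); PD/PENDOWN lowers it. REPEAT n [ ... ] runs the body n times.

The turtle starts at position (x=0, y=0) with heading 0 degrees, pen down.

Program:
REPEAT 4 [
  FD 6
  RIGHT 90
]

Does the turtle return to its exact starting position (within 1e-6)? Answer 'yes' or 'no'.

Answer: yes

Derivation:
Executing turtle program step by step:
Start: pos=(0,0), heading=0, pen down
REPEAT 4 [
  -- iteration 1/4 --
  FD 6: (0,0) -> (6,0) [heading=0, draw]
  RT 90: heading 0 -> 270
  -- iteration 2/4 --
  FD 6: (6,0) -> (6,-6) [heading=270, draw]
  RT 90: heading 270 -> 180
  -- iteration 3/4 --
  FD 6: (6,-6) -> (0,-6) [heading=180, draw]
  RT 90: heading 180 -> 90
  -- iteration 4/4 --
  FD 6: (0,-6) -> (0,0) [heading=90, draw]
  RT 90: heading 90 -> 0
]
Final: pos=(0,0), heading=0, 4 segment(s) drawn

Start position: (0, 0)
Final position: (0, 0)
Distance = 0; < 1e-6 -> CLOSED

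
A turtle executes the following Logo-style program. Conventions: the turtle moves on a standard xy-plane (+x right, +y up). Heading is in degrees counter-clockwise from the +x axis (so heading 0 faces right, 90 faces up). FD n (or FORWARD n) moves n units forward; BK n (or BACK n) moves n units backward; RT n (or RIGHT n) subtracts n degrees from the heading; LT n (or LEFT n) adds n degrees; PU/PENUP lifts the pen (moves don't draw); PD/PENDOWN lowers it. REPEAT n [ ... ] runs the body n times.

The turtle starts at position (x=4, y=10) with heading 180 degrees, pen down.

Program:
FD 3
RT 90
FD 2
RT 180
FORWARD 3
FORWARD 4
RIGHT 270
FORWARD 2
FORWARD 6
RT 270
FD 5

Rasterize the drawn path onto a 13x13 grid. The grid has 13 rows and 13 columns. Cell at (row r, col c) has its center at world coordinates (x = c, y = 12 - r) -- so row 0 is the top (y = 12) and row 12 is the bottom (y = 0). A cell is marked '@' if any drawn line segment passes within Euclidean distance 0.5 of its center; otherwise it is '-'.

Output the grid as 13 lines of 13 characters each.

Answer: -@-----------
-@-----------
-@@@@----@---
-@-------@---
-@-------@---
-@-------@---
-@-------@---
-@@@@@@@@@---
-------------
-------------
-------------
-------------
-------------

Derivation:
Segment 0: (4,10) -> (1,10)
Segment 1: (1,10) -> (1,12)
Segment 2: (1,12) -> (1,9)
Segment 3: (1,9) -> (1,5)
Segment 4: (1,5) -> (3,5)
Segment 5: (3,5) -> (9,5)
Segment 6: (9,5) -> (9,10)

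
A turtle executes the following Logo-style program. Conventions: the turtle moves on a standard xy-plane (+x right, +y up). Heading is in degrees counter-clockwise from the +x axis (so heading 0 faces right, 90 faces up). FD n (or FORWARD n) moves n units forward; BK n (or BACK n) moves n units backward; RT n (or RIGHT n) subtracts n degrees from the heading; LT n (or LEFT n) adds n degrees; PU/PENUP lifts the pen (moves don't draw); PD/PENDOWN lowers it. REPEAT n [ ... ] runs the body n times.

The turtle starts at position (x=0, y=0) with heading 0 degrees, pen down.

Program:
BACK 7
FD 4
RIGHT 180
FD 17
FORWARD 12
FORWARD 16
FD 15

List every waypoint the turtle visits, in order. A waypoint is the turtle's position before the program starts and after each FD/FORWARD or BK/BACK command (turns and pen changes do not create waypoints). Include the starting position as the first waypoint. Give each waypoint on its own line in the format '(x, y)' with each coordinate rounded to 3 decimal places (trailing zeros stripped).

Executing turtle program step by step:
Start: pos=(0,0), heading=0, pen down
BK 7: (0,0) -> (-7,0) [heading=0, draw]
FD 4: (-7,0) -> (-3,0) [heading=0, draw]
RT 180: heading 0 -> 180
FD 17: (-3,0) -> (-20,0) [heading=180, draw]
FD 12: (-20,0) -> (-32,0) [heading=180, draw]
FD 16: (-32,0) -> (-48,0) [heading=180, draw]
FD 15: (-48,0) -> (-63,0) [heading=180, draw]
Final: pos=(-63,0), heading=180, 6 segment(s) drawn
Waypoints (7 total):
(0, 0)
(-7, 0)
(-3, 0)
(-20, 0)
(-32, 0)
(-48, 0)
(-63, 0)

Answer: (0, 0)
(-7, 0)
(-3, 0)
(-20, 0)
(-32, 0)
(-48, 0)
(-63, 0)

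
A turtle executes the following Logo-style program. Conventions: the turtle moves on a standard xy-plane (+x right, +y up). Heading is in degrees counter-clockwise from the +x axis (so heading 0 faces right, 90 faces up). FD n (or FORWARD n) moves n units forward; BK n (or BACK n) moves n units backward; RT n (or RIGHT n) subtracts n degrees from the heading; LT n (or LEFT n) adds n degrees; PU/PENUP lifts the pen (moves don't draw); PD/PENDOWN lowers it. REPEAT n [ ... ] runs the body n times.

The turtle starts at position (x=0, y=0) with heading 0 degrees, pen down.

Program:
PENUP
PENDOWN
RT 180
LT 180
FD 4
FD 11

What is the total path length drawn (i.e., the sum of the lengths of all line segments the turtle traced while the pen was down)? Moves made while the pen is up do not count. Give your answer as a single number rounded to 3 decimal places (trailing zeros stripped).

Executing turtle program step by step:
Start: pos=(0,0), heading=0, pen down
PU: pen up
PD: pen down
RT 180: heading 0 -> 180
LT 180: heading 180 -> 0
FD 4: (0,0) -> (4,0) [heading=0, draw]
FD 11: (4,0) -> (15,0) [heading=0, draw]
Final: pos=(15,0), heading=0, 2 segment(s) drawn

Segment lengths:
  seg 1: (0,0) -> (4,0), length = 4
  seg 2: (4,0) -> (15,0), length = 11
Total = 15

Answer: 15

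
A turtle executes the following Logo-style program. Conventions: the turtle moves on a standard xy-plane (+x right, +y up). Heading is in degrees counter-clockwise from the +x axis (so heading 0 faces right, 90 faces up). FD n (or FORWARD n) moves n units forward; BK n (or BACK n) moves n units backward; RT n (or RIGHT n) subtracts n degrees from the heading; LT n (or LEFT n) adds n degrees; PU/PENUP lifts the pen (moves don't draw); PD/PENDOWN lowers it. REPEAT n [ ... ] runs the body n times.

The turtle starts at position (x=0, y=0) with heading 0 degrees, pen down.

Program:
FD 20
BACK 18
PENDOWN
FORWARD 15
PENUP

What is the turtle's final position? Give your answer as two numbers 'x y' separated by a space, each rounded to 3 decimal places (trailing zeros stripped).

Answer: 17 0

Derivation:
Executing turtle program step by step:
Start: pos=(0,0), heading=0, pen down
FD 20: (0,0) -> (20,0) [heading=0, draw]
BK 18: (20,0) -> (2,0) [heading=0, draw]
PD: pen down
FD 15: (2,0) -> (17,0) [heading=0, draw]
PU: pen up
Final: pos=(17,0), heading=0, 3 segment(s) drawn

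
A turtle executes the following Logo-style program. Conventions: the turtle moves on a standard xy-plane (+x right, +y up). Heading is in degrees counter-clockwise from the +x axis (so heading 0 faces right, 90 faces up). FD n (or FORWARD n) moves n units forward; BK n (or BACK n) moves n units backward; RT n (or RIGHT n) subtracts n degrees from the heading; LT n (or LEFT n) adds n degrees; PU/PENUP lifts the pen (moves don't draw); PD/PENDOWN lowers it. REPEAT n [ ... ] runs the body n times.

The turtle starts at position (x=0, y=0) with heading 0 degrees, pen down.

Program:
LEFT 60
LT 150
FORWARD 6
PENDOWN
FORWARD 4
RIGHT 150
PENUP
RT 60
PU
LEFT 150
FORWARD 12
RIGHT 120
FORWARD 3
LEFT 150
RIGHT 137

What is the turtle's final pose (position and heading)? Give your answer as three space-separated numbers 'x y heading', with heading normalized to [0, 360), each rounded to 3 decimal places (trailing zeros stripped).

Executing turtle program step by step:
Start: pos=(0,0), heading=0, pen down
LT 60: heading 0 -> 60
LT 150: heading 60 -> 210
FD 6: (0,0) -> (-5.196,-3) [heading=210, draw]
PD: pen down
FD 4: (-5.196,-3) -> (-8.66,-5) [heading=210, draw]
RT 150: heading 210 -> 60
PU: pen up
RT 60: heading 60 -> 0
PU: pen up
LT 150: heading 0 -> 150
FD 12: (-8.66,-5) -> (-19.053,1) [heading=150, move]
RT 120: heading 150 -> 30
FD 3: (-19.053,1) -> (-16.454,2.5) [heading=30, move]
LT 150: heading 30 -> 180
RT 137: heading 180 -> 43
Final: pos=(-16.454,2.5), heading=43, 2 segment(s) drawn

Answer: -16.454 2.5 43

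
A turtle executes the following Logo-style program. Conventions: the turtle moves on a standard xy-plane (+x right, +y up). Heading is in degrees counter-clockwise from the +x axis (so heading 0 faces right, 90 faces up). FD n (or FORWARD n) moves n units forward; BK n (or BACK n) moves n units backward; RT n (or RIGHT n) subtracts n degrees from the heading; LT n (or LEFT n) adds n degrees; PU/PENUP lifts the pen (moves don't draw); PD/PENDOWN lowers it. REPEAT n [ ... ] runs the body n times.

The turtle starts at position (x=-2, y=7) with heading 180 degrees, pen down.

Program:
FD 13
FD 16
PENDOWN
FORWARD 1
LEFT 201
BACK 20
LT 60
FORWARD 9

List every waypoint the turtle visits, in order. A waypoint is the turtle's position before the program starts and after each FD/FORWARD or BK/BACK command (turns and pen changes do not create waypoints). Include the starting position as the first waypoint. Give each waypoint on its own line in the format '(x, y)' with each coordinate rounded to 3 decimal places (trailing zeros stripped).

Answer: (-2, 7)
(-15, 7)
(-31, 7)
(-32, 7)
(-50.672, -0.167)
(-49.264, 8.722)

Derivation:
Executing turtle program step by step:
Start: pos=(-2,7), heading=180, pen down
FD 13: (-2,7) -> (-15,7) [heading=180, draw]
FD 16: (-15,7) -> (-31,7) [heading=180, draw]
PD: pen down
FD 1: (-31,7) -> (-32,7) [heading=180, draw]
LT 201: heading 180 -> 21
BK 20: (-32,7) -> (-50.672,-0.167) [heading=21, draw]
LT 60: heading 21 -> 81
FD 9: (-50.672,-0.167) -> (-49.264,8.722) [heading=81, draw]
Final: pos=(-49.264,8.722), heading=81, 5 segment(s) drawn
Waypoints (6 total):
(-2, 7)
(-15, 7)
(-31, 7)
(-32, 7)
(-50.672, -0.167)
(-49.264, 8.722)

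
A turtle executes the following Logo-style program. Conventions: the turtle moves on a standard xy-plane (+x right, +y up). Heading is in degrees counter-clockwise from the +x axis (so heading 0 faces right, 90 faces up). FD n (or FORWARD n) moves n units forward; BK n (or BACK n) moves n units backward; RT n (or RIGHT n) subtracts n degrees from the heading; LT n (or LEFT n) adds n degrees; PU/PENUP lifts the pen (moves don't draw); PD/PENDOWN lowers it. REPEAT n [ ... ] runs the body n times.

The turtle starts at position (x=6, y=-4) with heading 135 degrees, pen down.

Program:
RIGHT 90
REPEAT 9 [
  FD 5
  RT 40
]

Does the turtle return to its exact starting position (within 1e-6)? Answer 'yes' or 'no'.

Answer: yes

Derivation:
Executing turtle program step by step:
Start: pos=(6,-4), heading=135, pen down
RT 90: heading 135 -> 45
REPEAT 9 [
  -- iteration 1/9 --
  FD 5: (6,-4) -> (9.536,-0.464) [heading=45, draw]
  RT 40: heading 45 -> 5
  -- iteration 2/9 --
  FD 5: (9.536,-0.464) -> (14.517,-0.029) [heading=5, draw]
  RT 40: heading 5 -> 325
  -- iteration 3/9 --
  FD 5: (14.517,-0.029) -> (18.612,-2.897) [heading=325, draw]
  RT 40: heading 325 -> 285
  -- iteration 4/9 --
  FD 5: (18.612,-2.897) -> (19.906,-7.726) [heading=285, draw]
  RT 40: heading 285 -> 245
  -- iteration 5/9 --
  FD 5: (19.906,-7.726) -> (17.793,-12.258) [heading=245, draw]
  RT 40: heading 245 -> 205
  -- iteration 6/9 --
  FD 5: (17.793,-12.258) -> (13.262,-14.371) [heading=205, draw]
  RT 40: heading 205 -> 165
  -- iteration 7/9 --
  FD 5: (13.262,-14.371) -> (8.432,-13.077) [heading=165, draw]
  RT 40: heading 165 -> 125
  -- iteration 8/9 --
  FD 5: (8.432,-13.077) -> (5.564,-8.981) [heading=125, draw]
  RT 40: heading 125 -> 85
  -- iteration 9/9 --
  FD 5: (5.564,-8.981) -> (6,-4) [heading=85, draw]
  RT 40: heading 85 -> 45
]
Final: pos=(6,-4), heading=45, 9 segment(s) drawn

Start position: (6, -4)
Final position: (6, -4)
Distance = 0; < 1e-6 -> CLOSED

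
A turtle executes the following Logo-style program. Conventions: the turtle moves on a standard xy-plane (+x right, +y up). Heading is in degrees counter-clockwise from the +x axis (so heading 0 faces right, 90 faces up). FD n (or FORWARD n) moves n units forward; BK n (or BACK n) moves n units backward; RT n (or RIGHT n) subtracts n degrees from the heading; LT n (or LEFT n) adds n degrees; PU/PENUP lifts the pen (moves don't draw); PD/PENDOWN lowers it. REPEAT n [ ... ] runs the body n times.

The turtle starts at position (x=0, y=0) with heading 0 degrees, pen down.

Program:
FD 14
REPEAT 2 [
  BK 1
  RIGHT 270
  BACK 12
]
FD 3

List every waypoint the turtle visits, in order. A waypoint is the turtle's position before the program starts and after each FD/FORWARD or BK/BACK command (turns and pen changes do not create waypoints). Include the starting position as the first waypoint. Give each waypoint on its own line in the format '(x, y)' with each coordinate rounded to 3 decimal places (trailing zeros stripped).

Executing turtle program step by step:
Start: pos=(0,0), heading=0, pen down
FD 14: (0,0) -> (14,0) [heading=0, draw]
REPEAT 2 [
  -- iteration 1/2 --
  BK 1: (14,0) -> (13,0) [heading=0, draw]
  RT 270: heading 0 -> 90
  BK 12: (13,0) -> (13,-12) [heading=90, draw]
  -- iteration 2/2 --
  BK 1: (13,-12) -> (13,-13) [heading=90, draw]
  RT 270: heading 90 -> 180
  BK 12: (13,-13) -> (25,-13) [heading=180, draw]
]
FD 3: (25,-13) -> (22,-13) [heading=180, draw]
Final: pos=(22,-13), heading=180, 6 segment(s) drawn
Waypoints (7 total):
(0, 0)
(14, 0)
(13, 0)
(13, -12)
(13, -13)
(25, -13)
(22, -13)

Answer: (0, 0)
(14, 0)
(13, 0)
(13, -12)
(13, -13)
(25, -13)
(22, -13)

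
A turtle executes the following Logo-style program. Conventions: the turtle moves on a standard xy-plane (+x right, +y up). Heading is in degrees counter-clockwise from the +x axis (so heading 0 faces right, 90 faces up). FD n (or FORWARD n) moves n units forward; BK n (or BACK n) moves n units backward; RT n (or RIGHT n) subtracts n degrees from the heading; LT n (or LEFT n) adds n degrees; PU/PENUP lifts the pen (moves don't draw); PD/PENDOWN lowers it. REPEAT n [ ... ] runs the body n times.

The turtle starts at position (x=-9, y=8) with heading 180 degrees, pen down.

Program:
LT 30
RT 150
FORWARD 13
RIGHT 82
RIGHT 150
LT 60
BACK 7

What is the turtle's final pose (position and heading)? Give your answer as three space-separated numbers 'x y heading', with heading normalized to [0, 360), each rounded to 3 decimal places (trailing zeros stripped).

Answer: 0.122 25.749 248

Derivation:
Executing turtle program step by step:
Start: pos=(-9,8), heading=180, pen down
LT 30: heading 180 -> 210
RT 150: heading 210 -> 60
FD 13: (-9,8) -> (-2.5,19.258) [heading=60, draw]
RT 82: heading 60 -> 338
RT 150: heading 338 -> 188
LT 60: heading 188 -> 248
BK 7: (-2.5,19.258) -> (0.122,25.749) [heading=248, draw]
Final: pos=(0.122,25.749), heading=248, 2 segment(s) drawn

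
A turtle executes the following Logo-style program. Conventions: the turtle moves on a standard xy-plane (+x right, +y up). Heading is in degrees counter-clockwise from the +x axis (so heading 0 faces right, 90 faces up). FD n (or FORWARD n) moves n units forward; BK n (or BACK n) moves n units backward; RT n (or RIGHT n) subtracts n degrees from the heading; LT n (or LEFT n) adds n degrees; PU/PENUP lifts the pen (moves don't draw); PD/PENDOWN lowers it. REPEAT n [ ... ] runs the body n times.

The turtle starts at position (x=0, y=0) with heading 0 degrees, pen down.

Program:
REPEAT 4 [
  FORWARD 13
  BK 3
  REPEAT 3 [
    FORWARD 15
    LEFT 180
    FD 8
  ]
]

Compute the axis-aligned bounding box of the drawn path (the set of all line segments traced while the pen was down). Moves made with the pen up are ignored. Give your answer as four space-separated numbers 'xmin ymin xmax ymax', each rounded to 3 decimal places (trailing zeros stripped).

Executing turtle program step by step:
Start: pos=(0,0), heading=0, pen down
REPEAT 4 [
  -- iteration 1/4 --
  FD 13: (0,0) -> (13,0) [heading=0, draw]
  BK 3: (13,0) -> (10,0) [heading=0, draw]
  REPEAT 3 [
    -- iteration 1/3 --
    FD 15: (10,0) -> (25,0) [heading=0, draw]
    LT 180: heading 0 -> 180
    FD 8: (25,0) -> (17,0) [heading=180, draw]
    -- iteration 2/3 --
    FD 15: (17,0) -> (2,0) [heading=180, draw]
    LT 180: heading 180 -> 0
    FD 8: (2,0) -> (10,0) [heading=0, draw]
    -- iteration 3/3 --
    FD 15: (10,0) -> (25,0) [heading=0, draw]
    LT 180: heading 0 -> 180
    FD 8: (25,0) -> (17,0) [heading=180, draw]
  ]
  -- iteration 2/4 --
  FD 13: (17,0) -> (4,0) [heading=180, draw]
  BK 3: (4,0) -> (7,0) [heading=180, draw]
  REPEAT 3 [
    -- iteration 1/3 --
    FD 15: (7,0) -> (-8,0) [heading=180, draw]
    LT 180: heading 180 -> 0
    FD 8: (-8,0) -> (0,0) [heading=0, draw]
    -- iteration 2/3 --
    FD 15: (0,0) -> (15,0) [heading=0, draw]
    LT 180: heading 0 -> 180
    FD 8: (15,0) -> (7,0) [heading=180, draw]
    -- iteration 3/3 --
    FD 15: (7,0) -> (-8,0) [heading=180, draw]
    LT 180: heading 180 -> 0
    FD 8: (-8,0) -> (0,0) [heading=0, draw]
  ]
  -- iteration 3/4 --
  FD 13: (0,0) -> (13,0) [heading=0, draw]
  BK 3: (13,0) -> (10,0) [heading=0, draw]
  REPEAT 3 [
    -- iteration 1/3 --
    FD 15: (10,0) -> (25,0) [heading=0, draw]
    LT 180: heading 0 -> 180
    FD 8: (25,0) -> (17,0) [heading=180, draw]
    -- iteration 2/3 --
    FD 15: (17,0) -> (2,0) [heading=180, draw]
    LT 180: heading 180 -> 0
    FD 8: (2,0) -> (10,0) [heading=0, draw]
    -- iteration 3/3 --
    FD 15: (10,0) -> (25,0) [heading=0, draw]
    LT 180: heading 0 -> 180
    FD 8: (25,0) -> (17,0) [heading=180, draw]
  ]
  -- iteration 4/4 --
  FD 13: (17,0) -> (4,0) [heading=180, draw]
  BK 3: (4,0) -> (7,0) [heading=180, draw]
  REPEAT 3 [
    -- iteration 1/3 --
    FD 15: (7,0) -> (-8,0) [heading=180, draw]
    LT 180: heading 180 -> 0
    FD 8: (-8,0) -> (0,0) [heading=0, draw]
    -- iteration 2/3 --
    FD 15: (0,0) -> (15,0) [heading=0, draw]
    LT 180: heading 0 -> 180
    FD 8: (15,0) -> (7,0) [heading=180, draw]
    -- iteration 3/3 --
    FD 15: (7,0) -> (-8,0) [heading=180, draw]
    LT 180: heading 180 -> 0
    FD 8: (-8,0) -> (0,0) [heading=0, draw]
  ]
]
Final: pos=(0,0), heading=0, 32 segment(s) drawn

Segment endpoints: x in {-8, 0, 2, 4, 7, 10, 13, 15, 17, 25}, y in {0, 0, 0, 0, 0, 0, 0, 0, 0, 0, 0, 0, 0, 0, 0, 0, 0, 0, 0, 0, 0, 0, 0, 0, 0, 0, 0, 0, 0, 0}
xmin=-8, ymin=0, xmax=25, ymax=0

Answer: -8 0 25 0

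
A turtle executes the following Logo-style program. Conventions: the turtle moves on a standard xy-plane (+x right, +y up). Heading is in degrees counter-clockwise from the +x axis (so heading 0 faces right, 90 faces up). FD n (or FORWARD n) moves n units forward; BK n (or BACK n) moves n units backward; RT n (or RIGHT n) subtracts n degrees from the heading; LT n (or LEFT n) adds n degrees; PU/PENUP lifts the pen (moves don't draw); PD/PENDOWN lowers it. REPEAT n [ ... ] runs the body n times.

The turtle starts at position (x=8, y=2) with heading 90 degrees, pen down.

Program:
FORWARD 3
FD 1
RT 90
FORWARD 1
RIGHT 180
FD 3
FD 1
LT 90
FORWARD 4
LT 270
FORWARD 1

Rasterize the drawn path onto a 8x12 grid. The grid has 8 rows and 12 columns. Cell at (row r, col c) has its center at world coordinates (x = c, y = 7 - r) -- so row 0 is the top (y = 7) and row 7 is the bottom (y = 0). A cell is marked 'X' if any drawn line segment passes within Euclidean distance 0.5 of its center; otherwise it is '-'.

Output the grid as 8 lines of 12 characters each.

Segment 0: (8,2) -> (8,5)
Segment 1: (8,5) -> (8,6)
Segment 2: (8,6) -> (9,6)
Segment 3: (9,6) -> (6,6)
Segment 4: (6,6) -> (5,6)
Segment 5: (5,6) -> (5,2)
Segment 6: (5,2) -> (4,2)

Answer: ------------
-----XXXXX--
-----X--X---
-----X--X---
-----X--X---
----XX--X---
------------
------------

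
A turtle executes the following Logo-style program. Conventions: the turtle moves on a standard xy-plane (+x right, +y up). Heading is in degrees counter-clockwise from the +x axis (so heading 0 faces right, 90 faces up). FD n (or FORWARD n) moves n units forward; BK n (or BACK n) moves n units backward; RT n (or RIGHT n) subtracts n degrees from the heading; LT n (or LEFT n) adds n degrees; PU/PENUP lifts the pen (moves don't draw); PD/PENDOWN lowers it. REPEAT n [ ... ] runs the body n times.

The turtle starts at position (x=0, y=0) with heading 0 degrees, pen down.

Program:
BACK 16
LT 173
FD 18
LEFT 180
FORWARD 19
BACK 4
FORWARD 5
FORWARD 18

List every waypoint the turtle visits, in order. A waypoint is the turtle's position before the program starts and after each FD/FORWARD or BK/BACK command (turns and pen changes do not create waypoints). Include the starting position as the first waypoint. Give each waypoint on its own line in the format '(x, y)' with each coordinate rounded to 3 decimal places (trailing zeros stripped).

Answer: (0, 0)
(-16, 0)
(-33.866, 2.194)
(-15.007, -0.122)
(-18.978, 0.366)
(-14.015, -0.244)
(3.851, -2.437)

Derivation:
Executing turtle program step by step:
Start: pos=(0,0), heading=0, pen down
BK 16: (0,0) -> (-16,0) [heading=0, draw]
LT 173: heading 0 -> 173
FD 18: (-16,0) -> (-33.866,2.194) [heading=173, draw]
LT 180: heading 173 -> 353
FD 19: (-33.866,2.194) -> (-15.007,-0.122) [heading=353, draw]
BK 4: (-15.007,-0.122) -> (-18.978,0.366) [heading=353, draw]
FD 5: (-18.978,0.366) -> (-14.015,-0.244) [heading=353, draw]
FD 18: (-14.015,-0.244) -> (3.851,-2.437) [heading=353, draw]
Final: pos=(3.851,-2.437), heading=353, 6 segment(s) drawn
Waypoints (7 total):
(0, 0)
(-16, 0)
(-33.866, 2.194)
(-15.007, -0.122)
(-18.978, 0.366)
(-14.015, -0.244)
(3.851, -2.437)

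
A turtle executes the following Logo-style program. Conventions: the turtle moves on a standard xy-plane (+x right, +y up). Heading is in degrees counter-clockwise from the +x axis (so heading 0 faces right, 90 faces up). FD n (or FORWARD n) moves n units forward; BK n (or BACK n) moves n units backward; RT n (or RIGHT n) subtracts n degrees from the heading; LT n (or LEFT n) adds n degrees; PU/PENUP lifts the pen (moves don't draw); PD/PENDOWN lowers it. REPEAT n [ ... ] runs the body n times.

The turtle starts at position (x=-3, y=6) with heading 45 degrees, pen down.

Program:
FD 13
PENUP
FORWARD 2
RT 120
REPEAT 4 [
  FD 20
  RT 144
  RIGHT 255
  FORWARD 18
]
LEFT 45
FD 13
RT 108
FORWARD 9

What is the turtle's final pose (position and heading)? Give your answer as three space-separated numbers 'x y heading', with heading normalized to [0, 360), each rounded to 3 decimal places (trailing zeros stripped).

Answer: -94.297 -23.208 66

Derivation:
Executing turtle program step by step:
Start: pos=(-3,6), heading=45, pen down
FD 13: (-3,6) -> (6.192,15.192) [heading=45, draw]
PU: pen up
FD 2: (6.192,15.192) -> (7.607,16.607) [heading=45, move]
RT 120: heading 45 -> 285
REPEAT 4 [
  -- iteration 1/4 --
  FD 20: (7.607,16.607) -> (12.783,-2.712) [heading=285, move]
  RT 144: heading 285 -> 141
  RT 255: heading 141 -> 246
  FD 18: (12.783,-2.712) -> (5.462,-19.156) [heading=246, move]
  -- iteration 2/4 --
  FD 20: (5.462,-19.156) -> (-2.673,-37.427) [heading=246, move]
  RT 144: heading 246 -> 102
  RT 255: heading 102 -> 207
  FD 18: (-2.673,-37.427) -> (-18.711,-45.598) [heading=207, move]
  -- iteration 3/4 --
  FD 20: (-18.711,-45.598) -> (-36.531,-54.678) [heading=207, move]
  RT 144: heading 207 -> 63
  RT 255: heading 63 -> 168
  FD 18: (-36.531,-54.678) -> (-54.138,-50.936) [heading=168, move]
  -- iteration 4/4 --
  FD 20: (-54.138,-50.936) -> (-73.701,-46.778) [heading=168, move]
  RT 144: heading 168 -> 24
  RT 255: heading 24 -> 129
  FD 18: (-73.701,-46.778) -> (-85.029,-32.789) [heading=129, move]
]
LT 45: heading 129 -> 174
FD 13: (-85.029,-32.789) -> (-97.957,-31.43) [heading=174, move]
RT 108: heading 174 -> 66
FD 9: (-97.957,-31.43) -> (-94.297,-23.208) [heading=66, move]
Final: pos=(-94.297,-23.208), heading=66, 1 segment(s) drawn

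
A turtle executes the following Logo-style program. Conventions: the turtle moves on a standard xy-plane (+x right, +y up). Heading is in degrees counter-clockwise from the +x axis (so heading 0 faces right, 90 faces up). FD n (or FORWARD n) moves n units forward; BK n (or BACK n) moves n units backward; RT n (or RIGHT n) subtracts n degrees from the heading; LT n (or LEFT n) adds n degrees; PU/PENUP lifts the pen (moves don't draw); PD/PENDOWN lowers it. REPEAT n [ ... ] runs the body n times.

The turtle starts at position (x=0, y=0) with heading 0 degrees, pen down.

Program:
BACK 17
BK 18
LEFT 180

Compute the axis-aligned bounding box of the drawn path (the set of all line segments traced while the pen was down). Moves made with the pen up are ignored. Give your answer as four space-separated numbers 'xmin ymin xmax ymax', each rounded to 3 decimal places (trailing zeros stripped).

Answer: -35 0 0 0

Derivation:
Executing turtle program step by step:
Start: pos=(0,0), heading=0, pen down
BK 17: (0,0) -> (-17,0) [heading=0, draw]
BK 18: (-17,0) -> (-35,0) [heading=0, draw]
LT 180: heading 0 -> 180
Final: pos=(-35,0), heading=180, 2 segment(s) drawn

Segment endpoints: x in {-35, -17, 0}, y in {0}
xmin=-35, ymin=0, xmax=0, ymax=0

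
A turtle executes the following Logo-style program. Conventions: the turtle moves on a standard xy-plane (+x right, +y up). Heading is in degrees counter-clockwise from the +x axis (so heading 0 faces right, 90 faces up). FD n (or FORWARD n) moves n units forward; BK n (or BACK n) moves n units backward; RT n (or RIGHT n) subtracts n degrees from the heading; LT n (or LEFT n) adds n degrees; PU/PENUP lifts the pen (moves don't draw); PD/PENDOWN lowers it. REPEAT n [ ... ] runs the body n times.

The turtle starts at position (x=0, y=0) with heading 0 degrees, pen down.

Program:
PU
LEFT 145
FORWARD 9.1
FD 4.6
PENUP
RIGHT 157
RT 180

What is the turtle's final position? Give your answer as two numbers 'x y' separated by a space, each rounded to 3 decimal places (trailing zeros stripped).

Executing turtle program step by step:
Start: pos=(0,0), heading=0, pen down
PU: pen up
LT 145: heading 0 -> 145
FD 9.1: (0,0) -> (-7.454,5.22) [heading=145, move]
FD 4.6: (-7.454,5.22) -> (-11.222,7.858) [heading=145, move]
PU: pen up
RT 157: heading 145 -> 348
RT 180: heading 348 -> 168
Final: pos=(-11.222,7.858), heading=168, 0 segment(s) drawn

Answer: -11.222 7.858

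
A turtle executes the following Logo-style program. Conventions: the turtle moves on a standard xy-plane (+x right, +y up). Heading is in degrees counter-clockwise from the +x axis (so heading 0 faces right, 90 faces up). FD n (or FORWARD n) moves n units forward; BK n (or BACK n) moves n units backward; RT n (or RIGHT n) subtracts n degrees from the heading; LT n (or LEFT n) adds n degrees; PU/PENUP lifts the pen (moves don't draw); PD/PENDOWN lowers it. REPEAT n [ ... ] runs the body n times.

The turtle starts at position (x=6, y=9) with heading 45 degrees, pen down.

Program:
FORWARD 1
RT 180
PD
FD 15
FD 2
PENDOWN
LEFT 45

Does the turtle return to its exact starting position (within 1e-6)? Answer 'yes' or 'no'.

Answer: no

Derivation:
Executing turtle program step by step:
Start: pos=(6,9), heading=45, pen down
FD 1: (6,9) -> (6.707,9.707) [heading=45, draw]
RT 180: heading 45 -> 225
PD: pen down
FD 15: (6.707,9.707) -> (-3.899,-0.899) [heading=225, draw]
FD 2: (-3.899,-0.899) -> (-5.314,-2.314) [heading=225, draw]
PD: pen down
LT 45: heading 225 -> 270
Final: pos=(-5.314,-2.314), heading=270, 3 segment(s) drawn

Start position: (6, 9)
Final position: (-5.314, -2.314)
Distance = 16; >= 1e-6 -> NOT closed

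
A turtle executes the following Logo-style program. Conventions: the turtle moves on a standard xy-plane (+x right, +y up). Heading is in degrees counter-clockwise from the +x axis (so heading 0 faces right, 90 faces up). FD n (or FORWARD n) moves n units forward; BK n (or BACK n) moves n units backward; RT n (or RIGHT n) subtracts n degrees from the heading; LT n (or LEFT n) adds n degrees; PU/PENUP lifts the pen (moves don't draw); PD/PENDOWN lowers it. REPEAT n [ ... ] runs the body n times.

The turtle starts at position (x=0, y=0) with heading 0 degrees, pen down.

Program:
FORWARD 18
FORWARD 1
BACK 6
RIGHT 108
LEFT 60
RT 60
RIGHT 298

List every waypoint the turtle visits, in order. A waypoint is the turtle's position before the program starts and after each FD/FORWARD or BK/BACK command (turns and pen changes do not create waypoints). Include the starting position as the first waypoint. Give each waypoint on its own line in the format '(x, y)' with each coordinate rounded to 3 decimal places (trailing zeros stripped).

Answer: (0, 0)
(18, 0)
(19, 0)
(13, 0)

Derivation:
Executing turtle program step by step:
Start: pos=(0,0), heading=0, pen down
FD 18: (0,0) -> (18,0) [heading=0, draw]
FD 1: (18,0) -> (19,0) [heading=0, draw]
BK 6: (19,0) -> (13,0) [heading=0, draw]
RT 108: heading 0 -> 252
LT 60: heading 252 -> 312
RT 60: heading 312 -> 252
RT 298: heading 252 -> 314
Final: pos=(13,0), heading=314, 3 segment(s) drawn
Waypoints (4 total):
(0, 0)
(18, 0)
(19, 0)
(13, 0)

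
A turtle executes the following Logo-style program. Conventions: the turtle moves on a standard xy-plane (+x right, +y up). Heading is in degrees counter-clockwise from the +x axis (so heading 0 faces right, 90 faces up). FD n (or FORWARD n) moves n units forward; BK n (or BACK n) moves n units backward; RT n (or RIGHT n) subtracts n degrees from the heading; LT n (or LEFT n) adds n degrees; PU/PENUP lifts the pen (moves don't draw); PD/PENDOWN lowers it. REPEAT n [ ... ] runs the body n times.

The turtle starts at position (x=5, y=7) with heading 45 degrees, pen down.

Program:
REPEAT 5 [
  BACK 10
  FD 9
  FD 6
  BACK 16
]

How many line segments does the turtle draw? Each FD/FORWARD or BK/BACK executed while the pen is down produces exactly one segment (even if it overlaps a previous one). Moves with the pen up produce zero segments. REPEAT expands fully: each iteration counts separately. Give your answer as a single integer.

Executing turtle program step by step:
Start: pos=(5,7), heading=45, pen down
REPEAT 5 [
  -- iteration 1/5 --
  BK 10: (5,7) -> (-2.071,-0.071) [heading=45, draw]
  FD 9: (-2.071,-0.071) -> (4.293,6.293) [heading=45, draw]
  FD 6: (4.293,6.293) -> (8.536,10.536) [heading=45, draw]
  BK 16: (8.536,10.536) -> (-2.778,-0.778) [heading=45, draw]
  -- iteration 2/5 --
  BK 10: (-2.778,-0.778) -> (-9.849,-7.849) [heading=45, draw]
  FD 9: (-9.849,-7.849) -> (-3.485,-1.485) [heading=45, draw]
  FD 6: (-3.485,-1.485) -> (0.757,2.757) [heading=45, draw]
  BK 16: (0.757,2.757) -> (-10.556,-8.556) [heading=45, draw]
  -- iteration 3/5 --
  BK 10: (-10.556,-8.556) -> (-17.627,-15.627) [heading=45, draw]
  FD 9: (-17.627,-15.627) -> (-11.263,-9.263) [heading=45, draw]
  FD 6: (-11.263,-9.263) -> (-7.021,-5.021) [heading=45, draw]
  BK 16: (-7.021,-5.021) -> (-18.335,-16.335) [heading=45, draw]
  -- iteration 4/5 --
  BK 10: (-18.335,-16.335) -> (-25.406,-23.406) [heading=45, draw]
  FD 9: (-25.406,-23.406) -> (-19.042,-17.042) [heading=45, draw]
  FD 6: (-19.042,-17.042) -> (-14.799,-12.799) [heading=45, draw]
  BK 16: (-14.799,-12.799) -> (-26.113,-24.113) [heading=45, draw]
  -- iteration 5/5 --
  BK 10: (-26.113,-24.113) -> (-33.184,-31.184) [heading=45, draw]
  FD 9: (-33.184,-31.184) -> (-26.82,-24.82) [heading=45, draw]
  FD 6: (-26.82,-24.82) -> (-22.577,-20.577) [heading=45, draw]
  BK 16: (-22.577,-20.577) -> (-33.891,-31.891) [heading=45, draw]
]
Final: pos=(-33.891,-31.891), heading=45, 20 segment(s) drawn
Segments drawn: 20

Answer: 20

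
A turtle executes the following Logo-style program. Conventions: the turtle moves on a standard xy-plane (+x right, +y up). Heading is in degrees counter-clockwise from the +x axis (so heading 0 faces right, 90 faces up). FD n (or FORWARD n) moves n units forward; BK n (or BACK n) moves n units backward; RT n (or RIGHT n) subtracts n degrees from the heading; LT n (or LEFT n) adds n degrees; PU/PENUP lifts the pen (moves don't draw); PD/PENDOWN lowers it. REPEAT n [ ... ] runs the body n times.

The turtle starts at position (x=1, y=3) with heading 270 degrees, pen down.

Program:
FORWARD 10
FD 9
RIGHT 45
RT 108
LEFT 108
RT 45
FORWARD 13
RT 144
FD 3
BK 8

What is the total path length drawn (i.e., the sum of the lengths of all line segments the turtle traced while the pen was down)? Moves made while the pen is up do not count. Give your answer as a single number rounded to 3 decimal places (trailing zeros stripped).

Executing turtle program step by step:
Start: pos=(1,3), heading=270, pen down
FD 10: (1,3) -> (1,-7) [heading=270, draw]
FD 9: (1,-7) -> (1,-16) [heading=270, draw]
RT 45: heading 270 -> 225
RT 108: heading 225 -> 117
LT 108: heading 117 -> 225
RT 45: heading 225 -> 180
FD 13: (1,-16) -> (-12,-16) [heading=180, draw]
RT 144: heading 180 -> 36
FD 3: (-12,-16) -> (-9.573,-14.237) [heading=36, draw]
BK 8: (-9.573,-14.237) -> (-16.045,-18.939) [heading=36, draw]
Final: pos=(-16.045,-18.939), heading=36, 5 segment(s) drawn

Segment lengths:
  seg 1: (1,3) -> (1,-7), length = 10
  seg 2: (1,-7) -> (1,-16), length = 9
  seg 3: (1,-16) -> (-12,-16), length = 13
  seg 4: (-12,-16) -> (-9.573,-14.237), length = 3
  seg 5: (-9.573,-14.237) -> (-16.045,-18.939), length = 8
Total = 43

Answer: 43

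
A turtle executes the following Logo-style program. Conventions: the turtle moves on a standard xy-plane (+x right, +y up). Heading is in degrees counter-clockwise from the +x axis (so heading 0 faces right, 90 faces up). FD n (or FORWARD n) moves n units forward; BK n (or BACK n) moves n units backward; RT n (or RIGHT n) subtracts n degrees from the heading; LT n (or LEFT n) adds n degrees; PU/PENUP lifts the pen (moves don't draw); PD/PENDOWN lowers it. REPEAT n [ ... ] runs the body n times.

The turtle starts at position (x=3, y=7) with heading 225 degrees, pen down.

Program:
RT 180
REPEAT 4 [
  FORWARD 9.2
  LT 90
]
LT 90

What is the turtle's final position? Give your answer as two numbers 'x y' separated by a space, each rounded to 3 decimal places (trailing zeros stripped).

Answer: 3 7

Derivation:
Executing turtle program step by step:
Start: pos=(3,7), heading=225, pen down
RT 180: heading 225 -> 45
REPEAT 4 [
  -- iteration 1/4 --
  FD 9.2: (3,7) -> (9.505,13.505) [heading=45, draw]
  LT 90: heading 45 -> 135
  -- iteration 2/4 --
  FD 9.2: (9.505,13.505) -> (3,20.011) [heading=135, draw]
  LT 90: heading 135 -> 225
  -- iteration 3/4 --
  FD 9.2: (3,20.011) -> (-3.505,13.505) [heading=225, draw]
  LT 90: heading 225 -> 315
  -- iteration 4/4 --
  FD 9.2: (-3.505,13.505) -> (3,7) [heading=315, draw]
  LT 90: heading 315 -> 45
]
LT 90: heading 45 -> 135
Final: pos=(3,7), heading=135, 4 segment(s) drawn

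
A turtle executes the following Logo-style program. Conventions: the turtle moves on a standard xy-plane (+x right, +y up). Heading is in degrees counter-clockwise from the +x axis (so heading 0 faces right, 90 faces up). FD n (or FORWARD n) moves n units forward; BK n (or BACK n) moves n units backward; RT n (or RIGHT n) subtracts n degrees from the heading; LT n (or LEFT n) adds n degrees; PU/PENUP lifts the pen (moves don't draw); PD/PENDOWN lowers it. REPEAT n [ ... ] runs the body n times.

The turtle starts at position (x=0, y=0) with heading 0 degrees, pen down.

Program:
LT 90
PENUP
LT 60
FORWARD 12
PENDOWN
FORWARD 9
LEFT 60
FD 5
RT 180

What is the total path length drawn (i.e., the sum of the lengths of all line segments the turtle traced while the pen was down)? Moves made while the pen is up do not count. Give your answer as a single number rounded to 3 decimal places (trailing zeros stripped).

Executing turtle program step by step:
Start: pos=(0,0), heading=0, pen down
LT 90: heading 0 -> 90
PU: pen up
LT 60: heading 90 -> 150
FD 12: (0,0) -> (-10.392,6) [heading=150, move]
PD: pen down
FD 9: (-10.392,6) -> (-18.187,10.5) [heading=150, draw]
LT 60: heading 150 -> 210
FD 5: (-18.187,10.5) -> (-22.517,8) [heading=210, draw]
RT 180: heading 210 -> 30
Final: pos=(-22.517,8), heading=30, 2 segment(s) drawn

Segment lengths:
  seg 1: (-10.392,6) -> (-18.187,10.5), length = 9
  seg 2: (-18.187,10.5) -> (-22.517,8), length = 5
Total = 14

Answer: 14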